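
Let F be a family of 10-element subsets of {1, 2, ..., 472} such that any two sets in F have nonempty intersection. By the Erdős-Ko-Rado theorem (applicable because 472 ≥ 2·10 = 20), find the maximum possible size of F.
max |F| = C(471, 9) = 2910912490952875630

The Erdős-Ko-Rado theorem states: for n ≥ 2k, an intersecting family of k-subsets of an n-element set has size at most C(n − 1, k − 1), with equality for 'star' families {A ⊆ [n] : |A| = k, i ∈ A} (fix an element i). For n = 472, k = 10: C(471, 9) = 2910912490952875630.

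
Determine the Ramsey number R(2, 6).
R(2, 6) = 6

R(2, k) = k for all k ≥ 2: in a 2-colouring of K_k, either some edge is red (a red K_2) or all edges are blue (a blue K_k). And K_{5} coloured all-blue has no blue K_6, so R(2, 6) > 5. Hence R(2, 6) = 6.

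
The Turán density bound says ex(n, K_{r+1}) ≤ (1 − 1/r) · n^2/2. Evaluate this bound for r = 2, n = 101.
Turán density bound = (1/2) · 101^2/2 = 10201/4 ≈ 2550.25

Turán's theorem: ex(n, K_{r+1}) is achieved by the complete r-partite Turán graph T(n, r) with parts as balanced as possible, and is at most (1 − 1/r) · n^2/2. For r = 2, n = 101: the density bound is (1/2) · 10201/2 = 10201/4 ≈ 2550.25. The integer-valued extremum is e(T(101, 2)) = 2550, which is strictly less than the density bound 10201/4 since 2 ∤ 101 (the parts of T(101, 2) cannot all be equal).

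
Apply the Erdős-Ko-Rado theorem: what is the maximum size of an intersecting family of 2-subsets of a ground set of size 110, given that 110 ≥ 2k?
max |F| = C(109, 1) = 109

The Erdős-Ko-Rado theorem states: for n ≥ 2k, an intersecting family of k-subsets of an n-element set has size at most C(n − 1, k − 1), with equality for 'star' families {A ⊆ [n] : |A| = k, i ∈ A} (fix an element i). For n = 110, k = 2: C(109, 1) = 109.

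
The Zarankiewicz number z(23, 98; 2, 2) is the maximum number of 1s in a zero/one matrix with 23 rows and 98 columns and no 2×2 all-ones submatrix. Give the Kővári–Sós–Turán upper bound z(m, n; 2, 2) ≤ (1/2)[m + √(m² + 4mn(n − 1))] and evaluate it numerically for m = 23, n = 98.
z(23, 98; 2, 2) ≤ (1/2)[23 + √(23² + 4·23·98·97)] = (1/2)[23 + √875081] = 479.2288

Kővári–Sós–Turán: let r_1, ..., r_23 be the row sums and z = Σ r_i the total number of 1s. Each pair of columns can share at most one row with both entries 1 (else a 2×2 all-ones block appears), so Σ_i C(r_i, 2) ≤ C(98, 2) = 4753. By convexity Σ_i C(r_i, 2) ≥ 23·C(z/23, 2) = z(z − 23)/(2·23), giving z² − 23z − 23·98·97 ≤ 0 and hence z ≤ (1/2)[23 + √(529 + 4·218638)] = (1/2)[23 + √875081] ≈ (1/2)(23 + 935.4576) = 479.2288.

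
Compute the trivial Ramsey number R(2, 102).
R(2, 102) = 102

R(2, k) = k for all k ≥ 2: in a 2-colouring of K_k, either some edge is red (a red K_2) or all edges are blue (a blue K_k). And K_{101} coloured all-blue has no blue K_102, so R(2, 102) > 101. Hence R(2, 102) = 102.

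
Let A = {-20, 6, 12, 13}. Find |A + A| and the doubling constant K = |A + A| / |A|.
K = |A + A| / |A| = 10/4 = 5/2

Enumerate A + A = {a + b : a, b ∈ A}. With |A| = 4, there are |A|^2 = 16 ordered sum pairs; collecting distinct values, A + A = {-40, -14, -8, -7, 12, 18, 19, 24, 25, 26}, so |A + A| = 10. Thus K = 10/4 = 5/2. For comparison, the minimum possible |A + A| over all 4-element sets is 2·4 − 1 = 7 (so min K = 7/4), attained only by arithmetic progressions.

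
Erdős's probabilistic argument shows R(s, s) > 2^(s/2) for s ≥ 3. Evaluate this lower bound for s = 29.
2^(29/2) = 23170.475; so R(29, 29) > 23170.475

Colour each edge of K_n uniformly at random with red/blue. The expected number of monochromatic K_29 is C(n, 29) · 2 · 2^(−C(29,2)). If C(n, 29) · 2^(1 − C(29,2)) < 1, then with positive probability no monochromatic K_29 exists, so R(29, 29) > n. The standard estimate C(n, 29) ≤ n^29/29! shows this inequality holds whenever n ≤ 2^(29/2) (since 29! · 2^(C(29,2) − 1) > 2^(29^2/2) ≥ n^29). Hence R(29, 29) > 2^(29/2) = 23170.475.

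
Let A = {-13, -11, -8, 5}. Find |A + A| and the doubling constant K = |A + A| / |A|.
K = |A + A| / |A| = 10/4 = 5/2

Enumerate A + A = {a + b : a, b ∈ A}. With |A| = 4, there are |A|^2 = 16 ordered sum pairs; collecting distinct values, A + A = {-26, -24, -22, -21, -19, -16, -8, -6, -3, 10}, so |A + A| = 10. Thus K = 10/4 = 5/2. For comparison, the minimum possible |A + A| over all 4-element sets is 2·4 − 1 = 7 (so min K = 7/4), attained only by arithmetic progressions.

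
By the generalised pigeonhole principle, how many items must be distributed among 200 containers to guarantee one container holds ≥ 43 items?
n = (43 − 1)·200 + 1 = 8401

By the generalised pigeonhole principle, to guarantee some box contains ≥ r objects we need more than (r − 1) · k objects total. Threshold: n = (r − 1) · k + 1. With r = 43 and k = 200: n = 42 · 200 + 1 = 8400 + 1 = 8401. For n = 8400 = 42 · 200, we can put exactly 42 objects in every box, avoiding 43 in any single one — so 8401 is tight.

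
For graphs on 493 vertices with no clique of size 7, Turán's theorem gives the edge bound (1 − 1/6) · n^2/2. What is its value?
Turán density bound = (5/6) · 493^2/2 = 1215245/12 ≈ 101270.4167

Turán's theorem: ex(n, K_{r+1}) is achieved by the complete r-partite Turán graph T(n, r) with parts as balanced as possible, and is at most (1 − 1/r) · n^2/2. For r = 6, n = 493: the density bound is (5/6) · 243049/2 = 1215245/12 ≈ 101270.4167. The integer-valued extremum is e(T(493, 6)) = 101270, which is strictly less than the density bound 1215245/12 since 6 ∤ 493 (the parts of T(493, 6) cannot all be equal).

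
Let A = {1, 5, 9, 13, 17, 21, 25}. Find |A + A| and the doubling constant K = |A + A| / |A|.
K = |A + A| / |A| = 13/7

Enumerate A + A = {a + b : a, b ∈ A}. With |A| = 7, there are |A|^2 = 49 ordered sum pairs; collecting distinct values, A + A = {2, 6, 10, 14, 18, 22, 26, 30, 34, 38, 42, 46, 50}, so |A + A| = 13. Thus K = 13/7. Here |A + A| = 2|A| − 1 = 13, the minimum possible — so K = 13/7 is minimal, which holds iff A is an arithmetic progression.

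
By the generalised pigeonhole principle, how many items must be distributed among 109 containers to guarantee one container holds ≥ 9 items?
n = (9 − 1)·109 + 1 = 873

By the generalised pigeonhole principle, to guarantee some box contains ≥ r objects we need more than (r − 1) · k objects total. Threshold: n = (r − 1) · k + 1. With r = 9 and k = 109: n = 8 · 109 + 1 = 872 + 1 = 873. For n = 872 = 8 · 109, we can put exactly 8 objects in every box, avoiding 9 in any single one — so 873 is tight.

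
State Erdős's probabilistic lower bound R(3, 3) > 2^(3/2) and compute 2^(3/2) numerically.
2^(3/2) = 2.8284; so R(3, 3) > 2.8284

Colour each edge of K_n uniformly at random with red/blue. The expected number of monochromatic K_3 is C(n, 3) · 2 · 2^(−C(3,2)). If C(n, 3) · 2^(1 − C(3,2)) < 1, then with positive probability no monochromatic K_3 exists, so R(3, 3) > n. The standard estimate C(n, 3) ≤ n^3/3! shows this inequality holds whenever n ≤ 2^(3/2) (since 3! · 2^(C(3,2) − 1) > 2^(3^2/2) ≥ n^3). Hence R(3, 3) > 2^(3/2) = 2.8284.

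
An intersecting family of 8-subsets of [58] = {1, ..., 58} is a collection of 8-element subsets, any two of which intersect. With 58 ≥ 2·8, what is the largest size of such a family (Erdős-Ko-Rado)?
max |F| = C(57, 7) = 264385836

The Erdős-Ko-Rado theorem states: for n ≥ 2k, an intersecting family of k-subsets of an n-element set has size at most C(n − 1, k − 1), with equality for 'star' families {A ⊆ [n] : |A| = k, i ∈ A} (fix an element i). For n = 58, k = 8: C(57, 7) = 264385836.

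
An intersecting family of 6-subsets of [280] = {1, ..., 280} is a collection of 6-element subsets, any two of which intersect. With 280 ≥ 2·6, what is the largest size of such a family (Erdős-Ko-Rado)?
max |F| = C(279, 5) = 13589056305

Erdős-Ko-Rado (1961): when n ≥ 2k, max |F| = C(n−1, k−1). The bound is attained by the star {A : i ∈ A} for any fixed i ∈ [n]. Here C(280−1, 6−1) = C(279, 5) = 13589056305.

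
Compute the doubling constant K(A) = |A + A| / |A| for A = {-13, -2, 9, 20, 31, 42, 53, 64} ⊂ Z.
K = |A + A| / |A| = 15/8

Enumerate A + A = {a + b : a, b ∈ A}. With |A| = 8, there are |A|^2 = 64 ordered sum pairs; collecting distinct values, A + A = {-26, -15, -4, 7, 18, 29, 40, 51, 62, 73, 84, 95, 106, 117, 128}, so |A + A| = 15. Thus K = 15/8. Here |A + A| = 2|A| − 1 = 15, the minimum possible — so K = 15/8 is minimal, which holds iff A is an arithmetic progression.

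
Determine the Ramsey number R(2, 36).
R(2, 36) = 36

R(2, k) = k for all k ≥ 2: in a 2-colouring of K_k, either some edge is red (a red K_2) or all edges are blue (a blue K_k). And K_{35} coloured all-blue has no blue K_36, so R(2, 36) > 35. Hence R(2, 36) = 36.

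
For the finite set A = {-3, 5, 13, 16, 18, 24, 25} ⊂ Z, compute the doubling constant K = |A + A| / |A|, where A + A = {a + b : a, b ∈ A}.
K = |A + A| / |A| = 25/7

Enumerate A + A = {a + b : a, b ∈ A}. With |A| = 7, there are |A|^2 = 49 ordered sum pairs; collecting distinct values, A + A = {-6, 2, 10, 13, 15, 18, 21, 22, 23, 26, 29, 30, 31, 32, 34, 36, 37, 38, 40, 41, 42, 43, 48, 49, 50}, so |A + A| = 25. Thus K = 25/7. For comparison, the minimum possible |A + A| over all 7-element sets is 2·7 − 1 = 13 (so min K = 13/7), attained only by arithmetic progressions.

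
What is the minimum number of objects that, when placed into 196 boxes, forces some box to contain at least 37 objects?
n = (37 − 1)·196 + 1 = 7057

By the generalised pigeonhole principle, to guarantee some box contains ≥ r objects we need more than (r − 1) · k objects total. Threshold: n = (r − 1) · k + 1. With r = 37 and k = 196: n = 36 · 196 + 1 = 7056 + 1 = 7057. For n = 7056 = 36 · 196, we can put exactly 36 objects in every box, avoiding 37 in any single one — so 7057 is tight.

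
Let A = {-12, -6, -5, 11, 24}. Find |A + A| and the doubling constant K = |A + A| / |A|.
K = |A + A| / |A| = 15/5 = 3

Enumerate A + A = {a + b : a, b ∈ A}. With |A| = 5, there are |A|^2 = 25 ordered sum pairs; collecting distinct values, A + A = {-24, -18, -17, -12, -11, -10, -1, 5, 6, 12, 18, 19, 22, 35, 48}, so |A + A| = 15. Thus K = 15/5 = 3. For comparison, the minimum possible |A + A| over all 5-element sets is 2·5 − 1 = 9 (so min K = 9/5), attained only by arithmetic progressions.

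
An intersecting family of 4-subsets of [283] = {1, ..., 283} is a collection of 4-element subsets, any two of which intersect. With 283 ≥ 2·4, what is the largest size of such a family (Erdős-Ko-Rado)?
max |F| = C(282, 3) = 3697960

The Erdős-Ko-Rado theorem states: for n ≥ 2k, an intersecting family of k-subsets of an n-element set has size at most C(n − 1, k − 1), with equality for 'star' families {A ⊆ [n] : |A| = k, i ∈ A} (fix an element i). For n = 283, k = 4: C(282, 3) = 3697960.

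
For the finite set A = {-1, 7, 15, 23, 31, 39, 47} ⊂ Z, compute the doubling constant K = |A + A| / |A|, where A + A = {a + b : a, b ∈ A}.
K = |A + A| / |A| = 13/7

Enumerate A + A = {a + b : a, b ∈ A}. With |A| = 7, there are |A|^2 = 49 ordered sum pairs; collecting distinct values, A + A = {-2, 6, 14, 22, 30, 38, 46, 54, 62, 70, 78, 86, 94}, so |A + A| = 13. Thus K = 13/7. Here |A + A| = 2|A| − 1 = 13, the minimum possible — so K = 13/7 is minimal, which holds iff A is an arithmetic progression.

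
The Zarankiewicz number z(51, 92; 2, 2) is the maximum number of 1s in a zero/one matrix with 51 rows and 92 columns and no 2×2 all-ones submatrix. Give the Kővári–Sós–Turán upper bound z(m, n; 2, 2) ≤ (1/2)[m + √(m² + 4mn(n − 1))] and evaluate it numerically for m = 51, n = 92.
z(51, 92; 2, 2) ≤ (1/2)[51 + √(51² + 4·51·92·91)] = (1/2)[51 + √1710489] = 679.4283

Kővári–Sós–Turán: let r_1, ..., r_51 be the row sums and z = Σ r_i the total number of 1s. Each pair of columns can share at most one row with both entries 1 (else a 2×2 all-ones block appears), so Σ_i C(r_i, 2) ≤ C(92, 2) = 4186. By convexity Σ_i C(r_i, 2) ≥ 51·C(z/51, 2) = z(z − 51)/(2·51), giving z² − 51z − 51·92·91 ≤ 0 and hence z ≤ (1/2)[51 + √(2601 + 4·426972)] = (1/2)[51 + √1710489] ≈ (1/2)(51 + 1307.8566) = 679.4283.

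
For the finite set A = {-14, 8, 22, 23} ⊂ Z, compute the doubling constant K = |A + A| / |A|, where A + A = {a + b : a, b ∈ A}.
K = |A + A| / |A| = 10/4 = 5/2

Enumerate A + A = {a + b : a, b ∈ A}. With |A| = 4, there are |A|^2 = 16 ordered sum pairs; collecting distinct values, A + A = {-28, -6, 8, 9, 16, 30, 31, 44, 45, 46}, so |A + A| = 10. Thus K = 10/4 = 5/2. For comparison, the minimum possible |A + A| over all 4-element sets is 2·4 − 1 = 7 (so min K = 7/4), attained only by arithmetic progressions.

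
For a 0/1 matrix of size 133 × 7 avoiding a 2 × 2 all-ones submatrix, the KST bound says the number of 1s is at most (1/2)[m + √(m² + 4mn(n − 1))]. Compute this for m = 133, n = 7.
z(133, 7; 2, 2) ≤ (1/2)[133 + √(133² + 4·133·7·6)] = (1/2)[133 + √40033] = 166.5412

Kővári–Sós–Turán: let r_1, ..., r_133 be the row sums and z = Σ r_i the total number of 1s. Each pair of columns can share at most one row with both entries 1 (else a 2×2 all-ones block appears), so Σ_i C(r_i, 2) ≤ C(7, 2) = 21. By convexity Σ_i C(r_i, 2) ≥ 133·C(z/133, 2) = z(z − 133)/(2·133), giving z² − 133z − 133·7·6 ≤ 0 and hence z ≤ (1/2)[133 + √(17689 + 4·5586)] = (1/2)[133 + √40033] ≈ (1/2)(133 + 200.0825) = 166.5412.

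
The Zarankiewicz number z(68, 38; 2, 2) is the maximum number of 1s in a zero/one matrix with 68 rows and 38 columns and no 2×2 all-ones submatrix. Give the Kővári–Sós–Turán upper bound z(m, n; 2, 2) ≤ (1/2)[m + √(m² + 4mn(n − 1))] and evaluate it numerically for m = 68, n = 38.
z(68, 38; 2, 2) ≤ (1/2)[68 + √(68² + 4·68·38·37)] = (1/2)[68 + √387056] = 345.0691

Kővári–Sós–Turán: let r_1, ..., r_68 be the row sums and z = Σ r_i the total number of 1s. Each pair of columns can share at most one row with both entries 1 (else a 2×2 all-ones block appears), so Σ_i C(r_i, 2) ≤ C(38, 2) = 703. By convexity Σ_i C(r_i, 2) ≥ 68·C(z/68, 2) = z(z − 68)/(2·68), giving z² − 68z − 68·38·37 ≤ 0 and hence z ≤ (1/2)[68 + √(4624 + 4·95608)] = (1/2)[68 + √387056] ≈ (1/2)(68 + 622.1382) = 345.0691.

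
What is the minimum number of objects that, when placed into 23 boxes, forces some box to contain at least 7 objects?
n = (7 − 1)·23 + 1 = 139

By the generalised pigeonhole principle, to guarantee some box contains ≥ r objects we need more than (r − 1) · k objects total. Threshold: n = (r − 1) · k + 1. With r = 7 and k = 23: n = 6 · 23 + 1 = 138 + 1 = 139. For n = 138 = 6 · 23, we can put exactly 6 objects in every box, avoiding 7 in any single one — so 139 is tight.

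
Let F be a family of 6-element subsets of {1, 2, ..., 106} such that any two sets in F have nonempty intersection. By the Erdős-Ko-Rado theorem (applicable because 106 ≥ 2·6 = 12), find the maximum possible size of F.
max |F| = C(105, 5) = 96560646

The Erdős-Ko-Rado theorem states: for n ≥ 2k, an intersecting family of k-subsets of an n-element set has size at most C(n − 1, k − 1), with equality for 'star' families {A ⊆ [n] : |A| = k, i ∈ A} (fix an element i). For n = 106, k = 6: C(105, 5) = 96560646.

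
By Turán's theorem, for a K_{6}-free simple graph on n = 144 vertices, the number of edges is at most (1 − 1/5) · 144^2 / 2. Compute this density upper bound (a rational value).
Turán density bound = (4/5) · 144^2/2 = 41472/5 ≈ 8294.4

Turán's theorem: ex(n, K_{r+1}) is achieved by the complete r-partite Turán graph T(n, r) with parts as balanced as possible, and is at most (1 − 1/r) · n^2/2. For r = 5, n = 144: the density bound is (4/5) · 20736/2 = 41472/5 ≈ 8294.4. The integer-valued extremum is e(T(144, 5)) = 8294, which is strictly less than the density bound 41472/5 since 5 ∤ 144 (the parts of T(144, 5) cannot all be equal).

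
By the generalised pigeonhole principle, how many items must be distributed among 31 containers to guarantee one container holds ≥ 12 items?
n = (12 − 1)·31 + 1 = 342

By the generalised pigeonhole principle, to guarantee some box contains ≥ r objects we need more than (r − 1) · k objects total. Threshold: n = (r − 1) · k + 1. With r = 12 and k = 31: n = 11 · 31 + 1 = 341 + 1 = 342. For n = 341 = 11 · 31, we can put exactly 11 objects in every box, avoiding 12 in any single one — so 342 is tight.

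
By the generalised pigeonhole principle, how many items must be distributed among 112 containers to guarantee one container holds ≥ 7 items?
n = (7 − 1)·112 + 1 = 673

By the generalised pigeonhole principle, to guarantee some box contains ≥ r objects we need more than (r − 1) · k objects total. Threshold: n = (r − 1) · k + 1. With r = 7 and k = 112: n = 6 · 112 + 1 = 672 + 1 = 673. For n = 672 = 6 · 112, we can put exactly 6 objects in every box, avoiding 7 in any single one — so 673 is tight.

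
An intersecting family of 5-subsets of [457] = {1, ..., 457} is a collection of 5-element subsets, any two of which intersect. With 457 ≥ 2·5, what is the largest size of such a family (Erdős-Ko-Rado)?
max |F| = C(456, 4) = 1777947990

The Erdős-Ko-Rado theorem states: for n ≥ 2k, an intersecting family of k-subsets of an n-element set has size at most C(n − 1, k − 1), with equality for 'star' families {A ⊆ [n] : |A| = k, i ∈ A} (fix an element i). For n = 457, k = 5: C(456, 4) = 1777947990.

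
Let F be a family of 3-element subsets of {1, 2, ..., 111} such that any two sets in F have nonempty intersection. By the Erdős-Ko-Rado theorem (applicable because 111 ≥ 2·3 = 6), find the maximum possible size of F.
max |F| = C(110, 2) = 5995

The Erdős-Ko-Rado theorem states: for n ≥ 2k, an intersecting family of k-subsets of an n-element set has size at most C(n − 1, k − 1), with equality for 'star' families {A ⊆ [n] : |A| = k, i ∈ A} (fix an element i). For n = 111, k = 3: C(110, 2) = 5995.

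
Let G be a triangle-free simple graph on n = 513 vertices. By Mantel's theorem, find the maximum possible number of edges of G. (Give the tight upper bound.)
ex(513, K_3) = ⌊513^2/4⌋ = 65792

Mantel (1907): a triangle-free graph on n vertices has at most ⌊n^2/4⌋ edges, with equality for the complete bipartite graph K_{⌊n/2⌋, ⌈n/2⌉}. For n = 513: ⌊513^2/4⌋ = ⌊263169/4⌋ = 65792. The extremal graph is K_{256, 257}, which has 256·257 = 65792 edges.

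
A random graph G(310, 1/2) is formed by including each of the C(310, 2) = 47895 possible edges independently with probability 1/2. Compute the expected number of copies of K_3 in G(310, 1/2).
E[# K_3] = C(310, 3) · (1/2)^C(3, 2) = 4917220 / 2^3 = 1229305/2 = 614652.5

For each 3-subset S of vertices (there are C(310, 3) = 4917220 such S), let X_S = 1 if S induces a K_3 (all C(3, 2) = 3 edges present). Then P(X_S = 1) = (1/2)^3 = 1/8. By linearity of expectation, E[# K_3] = C(310, 3) · (1/2)^3 = 4917220 / 8 = 1229305/2 = 614652.5.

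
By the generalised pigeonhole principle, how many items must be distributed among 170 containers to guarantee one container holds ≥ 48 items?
n = (48 − 1)·170 + 1 = 7991

By the generalised pigeonhole principle, to guarantee some box contains ≥ r objects we need more than (r − 1) · k objects total. Threshold: n = (r − 1) · k + 1. With r = 48 and k = 170: n = 47 · 170 + 1 = 7990 + 1 = 7991. For n = 7990 = 47 · 170, we can put exactly 47 objects in every box, avoiding 48 in any single one — so 7991 is tight.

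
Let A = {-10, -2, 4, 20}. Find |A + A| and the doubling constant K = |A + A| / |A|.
K = |A + A| / |A| = 10/4 = 5/2

Enumerate A + A = {a + b : a, b ∈ A}. With |A| = 4, there are |A|^2 = 16 ordered sum pairs; collecting distinct values, A + A = {-20, -12, -6, -4, 2, 8, 10, 18, 24, 40}, so |A + A| = 10. Thus K = 10/4 = 5/2. For comparison, the minimum possible |A + A| over all 4-element sets is 2·4 − 1 = 7 (so min K = 7/4), attained only by arithmetic progressions.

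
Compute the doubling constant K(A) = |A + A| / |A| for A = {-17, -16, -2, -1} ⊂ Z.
K = |A + A| / |A| = 9/4

Enumerate A + A = {a + b : a, b ∈ A}. With |A| = 4, there are |A|^2 = 16 ordered sum pairs; collecting distinct values, A + A = {-34, -33, -32, -19, -18, -17, -4, -3, -2}, so |A + A| = 9. Thus K = 9/4. For comparison, the minimum possible |A + A| over all 4-element sets is 2·4 − 1 = 7 (so min K = 7/4), attained only by arithmetic progressions.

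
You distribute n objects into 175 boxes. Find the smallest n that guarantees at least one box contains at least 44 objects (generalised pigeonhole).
n = (44 − 1)·175 + 1 = 7526

By the generalised pigeonhole principle, to guarantee some box contains ≥ r objects we need more than (r − 1) · k objects total. Threshold: n = (r − 1) · k + 1. With r = 44 and k = 175: n = 43 · 175 + 1 = 7525 + 1 = 7526. For n = 7525 = 43 · 175, we can put exactly 43 objects in every box, avoiding 44 in any single one — so 7526 is tight.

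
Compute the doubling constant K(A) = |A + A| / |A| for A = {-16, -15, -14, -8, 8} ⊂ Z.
K = |A + A| / |A| = 14/5

Enumerate A + A = {a + b : a, b ∈ A}. With |A| = 5, there are |A|^2 = 25 ordered sum pairs; collecting distinct values, A + A = {-32, -31, -30, -29, -28, -24, -23, -22, -16, -8, -7, -6, 0, 16}, so |A + A| = 14. Thus K = 14/5. For comparison, the minimum possible |A + A| over all 5-element sets is 2·5 − 1 = 9 (so min K = 9/5), attained only by arithmetic progressions.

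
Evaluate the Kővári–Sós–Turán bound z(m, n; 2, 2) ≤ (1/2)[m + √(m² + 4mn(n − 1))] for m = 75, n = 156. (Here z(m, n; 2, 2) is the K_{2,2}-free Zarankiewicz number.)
z(75, 156; 2, 2) ≤ (1/2)[75 + √(75² + 4·75·156·155)] = (1/2)[75 + √7259625] = 1384.6846

Kővári–Sós–Turán: let r_1, ..., r_75 be the row sums and z = Σ r_i the total number of 1s. Each pair of columns can share at most one row with both entries 1 (else a 2×2 all-ones block appears), so Σ_i C(r_i, 2) ≤ C(156, 2) = 12090. By convexity Σ_i C(r_i, 2) ≥ 75·C(z/75, 2) = z(z − 75)/(2·75), giving z² − 75z − 75·156·155 ≤ 0 and hence z ≤ (1/2)[75 + √(5625 + 4·1813500)] = (1/2)[75 + √7259625] ≈ (1/2)(75 + 2694.3691) = 1384.6846.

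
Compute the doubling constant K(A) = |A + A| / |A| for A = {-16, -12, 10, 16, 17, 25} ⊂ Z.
K = |A + A| / |A| = 21/6 = 7/2

Enumerate A + A = {a + b : a, b ∈ A}. With |A| = 6, there are |A|^2 = 36 ordered sum pairs; collecting distinct values, A + A = {-32, -28, -24, -6, -2, 0, 1, 4, 5, 9, 13, 20, 26, 27, 32, 33, 34, 35, 41, 42, 50}, so |A + A| = 21. Thus K = 21/6 = 7/2. For comparison, the minimum possible |A + A| over all 6-element sets is 2·6 − 1 = 11 (so min K = 11/6), attained only by arithmetic progressions.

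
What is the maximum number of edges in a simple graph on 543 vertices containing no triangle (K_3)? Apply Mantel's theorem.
ex(543, K_3) = ⌊543^2/4⌋ = 73712

Mantel (1907): a triangle-free graph on n vertices has at most ⌊n^2/4⌋ edges, with equality for the complete bipartite graph K_{⌊n/2⌋, ⌈n/2⌉}. For n = 543: ⌊543^2/4⌋ = ⌊294849/4⌋ = 73712. The extremal graph is K_{271, 272}, which has 271·272 = 73712 edges.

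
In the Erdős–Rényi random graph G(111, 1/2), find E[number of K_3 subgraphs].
E[# K_3] = C(111, 3) · (1/2)^C(3, 2) = 221815 / 2^3 = 27726.875

For each 3-subset S of vertices (there are C(111, 3) = 221815 such S), let X_S = 1 if S induces a K_3 (all C(3, 2) = 3 edges present). Then P(X_S = 1) = (1/2)^3 = 1/8. By linearity of expectation, E[# K_3] = C(111, 3) · (1/2)^3 = 221815 / 8 = 27726.875.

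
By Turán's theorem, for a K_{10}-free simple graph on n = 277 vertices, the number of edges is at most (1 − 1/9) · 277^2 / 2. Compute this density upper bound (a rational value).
Turán density bound = (8/9) · 277^2/2 = 306916/9 ≈ 34101.7778

Turán's theorem: ex(n, K_{r+1}) is achieved by the complete r-partite Turán graph T(n, r) with parts as balanced as possible, and is at most (1 − 1/r) · n^2/2. For r = 9, n = 277: the density bound is (8/9) · 76729/2 = 306916/9 ≈ 34101.7778. The integer-valued extremum is e(T(277, 9)) = 34101, which is strictly less than the density bound 306916/9 since 9 ∤ 277 (the parts of T(277, 9) cannot all be equal).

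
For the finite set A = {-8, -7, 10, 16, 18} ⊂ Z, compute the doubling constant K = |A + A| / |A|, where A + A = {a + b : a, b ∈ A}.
K = |A + A| / |A| = 15/5 = 3

Enumerate A + A = {a + b : a, b ∈ A}. With |A| = 5, there are |A|^2 = 25 ordered sum pairs; collecting distinct values, A + A = {-16, -15, -14, 2, 3, 8, 9, 10, 11, 20, 26, 28, 32, 34, 36}, so |A + A| = 15. Thus K = 15/5 = 3. For comparison, the minimum possible |A + A| over all 5-element sets is 2·5 − 1 = 9 (so min K = 9/5), attained only by arithmetic progressions.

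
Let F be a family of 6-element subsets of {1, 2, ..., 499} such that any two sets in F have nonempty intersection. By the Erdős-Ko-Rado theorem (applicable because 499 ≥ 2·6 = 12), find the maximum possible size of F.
max |F| = C(498, 5) = 250160254344

Erdős-Ko-Rado (1961): when n ≥ 2k, max |F| = C(n−1, k−1). The bound is attained by the star {A : i ∈ A} for any fixed i ∈ [n]. Here C(499−1, 6−1) = C(498, 5) = 250160254344.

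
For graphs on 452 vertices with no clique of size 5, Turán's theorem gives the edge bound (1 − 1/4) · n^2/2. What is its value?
Turán density bound = (3/4) · 452^2/2 = 76614

Turán's theorem: ex(n, K_{r+1}) is achieved by the complete r-partite Turán graph T(n, r) with parts as balanced as possible, and is at most (1 − 1/r) · n^2/2. For r = 4, n = 452: the density bound is (3/4) · 204304/2 = 76614. Since 4 ∣ 452, the Turán graph T(452, 4) has parts of equal size 113, and its edge count e(T(452, 4)) = 76614 attains the density bound exactly.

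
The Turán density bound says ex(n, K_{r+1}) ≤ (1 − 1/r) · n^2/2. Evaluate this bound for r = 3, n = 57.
Turán density bound = (2/3) · 57^2/2 = 1083

Turán's theorem: ex(n, K_{r+1}) is achieved by the complete r-partite Turán graph T(n, r) with parts as balanced as possible, and is at most (1 − 1/r) · n^2/2. For r = 3, n = 57: the density bound is (2/3) · 3249/2 = 1083. Since 3 ∣ 57, the Turán graph T(57, 3) has parts of equal size 19, and its edge count e(T(57, 3)) = 1083 attains the density bound exactly.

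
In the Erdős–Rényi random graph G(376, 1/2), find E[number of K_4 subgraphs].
E[# K_4] = C(376, 4) · (1/2)^C(4, 2) = 819574250 / 2^6 = 409787125/32 = 12805847.65625

For each 4-subset S of vertices (there are C(376, 4) = 819574250 such S), let X_S = 1 if S induces a K_4 (all C(4, 2) = 6 edges present). Then P(X_S = 1) = (1/2)^6 = 1/64. By linearity of expectation, E[# K_4] = C(376, 4) · (1/2)^6 = 819574250 / 64 = 409787125/32 = 12805847.65625.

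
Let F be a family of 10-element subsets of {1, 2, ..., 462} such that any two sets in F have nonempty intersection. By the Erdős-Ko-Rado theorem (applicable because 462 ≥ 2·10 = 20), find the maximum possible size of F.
max |F| = C(461, 9) = 2395633524634640355

Erdős-Ko-Rado (1961): when n ≥ 2k, max |F| = C(n−1, k−1). The bound is attained by the star {A : i ∈ A} for any fixed i ∈ [n]. Here C(462−1, 10−1) = C(461, 9) = 2395633524634640355.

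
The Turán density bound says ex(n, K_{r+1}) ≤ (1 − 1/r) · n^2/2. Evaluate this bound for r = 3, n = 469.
Turán density bound = (2/3) · 469^2/2 = 219961/3 ≈ 73320.3333

Turán's theorem: ex(n, K_{r+1}) is achieved by the complete r-partite Turán graph T(n, r) with parts as balanced as possible, and is at most (1 − 1/r) · n^2/2. For r = 3, n = 469: the density bound is (2/3) · 219961/2 = 219961/3 ≈ 73320.3333. The integer-valued extremum is e(T(469, 3)) = 73320, which is strictly less than the density bound 219961/3 since 3 ∤ 469 (the parts of T(469, 3) cannot all be equal).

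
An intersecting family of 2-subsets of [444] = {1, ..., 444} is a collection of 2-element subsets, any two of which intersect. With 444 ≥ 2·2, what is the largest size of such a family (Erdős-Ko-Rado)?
max |F| = C(443, 1) = 443

The Erdős-Ko-Rado theorem states: for n ≥ 2k, an intersecting family of k-subsets of an n-element set has size at most C(n − 1, k − 1), with equality for 'star' families {A ⊆ [n] : |A| = k, i ∈ A} (fix an element i). For n = 444, k = 2: C(443, 1) = 443.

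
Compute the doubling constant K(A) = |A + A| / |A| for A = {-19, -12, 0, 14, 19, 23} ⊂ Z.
K = |A + A| / |A| = 20/6 = 10/3

Enumerate A + A = {a + b : a, b ∈ A}. With |A| = 6, there are |A|^2 = 36 ordered sum pairs; collecting distinct values, A + A = {-38, -31, -24, -19, -12, -5, 0, 2, 4, 7, 11, 14, 19, 23, 28, 33, 37, 38, 42, 46}, so |A + A| = 20. Thus K = 20/6 = 10/3. For comparison, the minimum possible |A + A| over all 6-element sets is 2·6 − 1 = 11 (so min K = 11/6), attained only by arithmetic progressions.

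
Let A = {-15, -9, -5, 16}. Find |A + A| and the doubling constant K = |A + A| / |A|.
K = |A + A| / |A| = 10/4 = 5/2

Enumerate A + A = {a + b : a, b ∈ A}. With |A| = 4, there are |A|^2 = 16 ordered sum pairs; collecting distinct values, A + A = {-30, -24, -20, -18, -14, -10, 1, 7, 11, 32}, so |A + A| = 10. Thus K = 10/4 = 5/2. For comparison, the minimum possible |A + A| over all 4-element sets is 2·4 − 1 = 7 (so min K = 7/4), attained only by arithmetic progressions.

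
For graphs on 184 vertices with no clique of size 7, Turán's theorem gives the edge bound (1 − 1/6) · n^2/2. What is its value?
Turán density bound = (5/6) · 184^2/2 = 42320/3 ≈ 14106.6667

Turán's theorem: ex(n, K_{r+1}) is achieved by the complete r-partite Turán graph T(n, r) with parts as balanced as possible, and is at most (1 − 1/r) · n^2/2. For r = 6, n = 184: the density bound is (5/6) · 33856/2 = 42320/3 ≈ 14106.6667. The integer-valued extremum is e(T(184, 6)) = 14106, which is strictly less than the density bound 42320/3 since 6 ∤ 184 (the parts of T(184, 6) cannot all be equal).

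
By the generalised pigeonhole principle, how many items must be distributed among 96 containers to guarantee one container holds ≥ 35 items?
n = (35 − 1)·96 + 1 = 3265

By the generalised pigeonhole principle, to guarantee some box contains ≥ r objects we need more than (r − 1) · k objects total. Threshold: n = (r − 1) · k + 1. With r = 35 and k = 96: n = 34 · 96 + 1 = 3264 + 1 = 3265. For n = 3264 = 34 · 96, we can put exactly 34 objects in every box, avoiding 35 in any single one — so 3265 is tight.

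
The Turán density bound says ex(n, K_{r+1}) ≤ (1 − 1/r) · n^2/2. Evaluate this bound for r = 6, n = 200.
Turán density bound = (5/6) · 200^2/2 = 50000/3 ≈ 16666.6667

Turán's theorem: ex(n, K_{r+1}) is achieved by the complete r-partite Turán graph T(n, r) with parts as balanced as possible, and is at most (1 − 1/r) · n^2/2. For r = 6, n = 200: the density bound is (5/6) · 40000/2 = 50000/3 ≈ 16666.6667. The integer-valued extremum is e(T(200, 6)) = 16666, which is strictly less than the density bound 50000/3 since 6 ∤ 200 (the parts of T(200, 6) cannot all be equal).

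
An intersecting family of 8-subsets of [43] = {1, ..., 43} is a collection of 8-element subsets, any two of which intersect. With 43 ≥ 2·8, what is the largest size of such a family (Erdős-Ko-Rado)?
max |F| = C(42, 7) = 26978328

The Erdős-Ko-Rado theorem states: for n ≥ 2k, an intersecting family of k-subsets of an n-element set has size at most C(n − 1, k − 1), with equality for 'star' families {A ⊆ [n] : |A| = k, i ∈ A} (fix an element i). For n = 43, k = 8: C(42, 7) = 26978328.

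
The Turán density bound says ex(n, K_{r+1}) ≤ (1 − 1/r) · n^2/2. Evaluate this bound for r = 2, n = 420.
Turán density bound = (1/2) · 420^2/2 = 44100

Turán's theorem: ex(n, K_{r+1}) is achieved by the complete r-partite Turán graph T(n, r) with parts as balanced as possible, and is at most (1 − 1/r) · n^2/2. For r = 2, n = 420: the density bound is (1/2) · 176400/2 = 44100. Since 2 ∣ 420, the Turán graph T(420, 2) has parts of equal size 210, and its edge count e(T(420, 2)) = 44100 attains the density bound exactly.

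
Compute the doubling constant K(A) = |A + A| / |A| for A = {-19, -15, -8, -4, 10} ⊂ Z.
K = |A + A| / |A| = 14/5

Enumerate A + A = {a + b : a, b ∈ A}. With |A| = 5, there are |A|^2 = 25 ordered sum pairs; collecting distinct values, A + A = {-38, -34, -30, -27, -23, -19, -16, -12, -9, -8, -5, 2, 6, 20}, so |A + A| = 14. Thus K = 14/5. For comparison, the minimum possible |A + A| over all 5-element sets is 2·5 − 1 = 9 (so min K = 9/5), attained only by arithmetic progressions.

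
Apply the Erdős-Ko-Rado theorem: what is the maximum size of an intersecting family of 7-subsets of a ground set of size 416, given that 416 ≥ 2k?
max |F| = C(415, 6) = 6842091656505

Erdős-Ko-Rado (1961): when n ≥ 2k, max |F| = C(n−1, k−1). The bound is attained by the star {A : i ∈ A} for any fixed i ∈ [n]. Here C(416−1, 7−1) = C(415, 6) = 6842091656505.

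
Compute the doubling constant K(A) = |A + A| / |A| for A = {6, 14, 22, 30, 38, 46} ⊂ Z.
K = |A + A| / |A| = 11/6

Enumerate A + A = {a + b : a, b ∈ A}. With |A| = 6, there are |A|^2 = 36 ordered sum pairs; collecting distinct values, A + A = {12, 20, 28, 36, 44, 52, 60, 68, 76, 84, 92}, so |A + A| = 11. Thus K = 11/6. Here |A + A| = 2|A| − 1 = 11, the minimum possible — so K = 11/6 is minimal, which holds iff A is an arithmetic progression.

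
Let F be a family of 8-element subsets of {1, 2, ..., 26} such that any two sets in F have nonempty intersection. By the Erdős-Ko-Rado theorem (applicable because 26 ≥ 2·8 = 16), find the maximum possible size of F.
max |F| = C(25, 7) = 480700

Erdős-Ko-Rado (1961): when n ≥ 2k, max |F| = C(n−1, k−1). The bound is attained by the star {A : i ∈ A} for any fixed i ∈ [n]. Here C(26−1, 8−1) = C(25, 7) = 480700.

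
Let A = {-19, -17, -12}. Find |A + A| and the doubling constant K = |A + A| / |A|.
K = |A + A| / |A| = 6/3 = 2

Enumerate A + A = {a + b : a, b ∈ A}. With |A| = 3, there are |A|^2 = 9 ordered sum pairs; collecting distinct values, A + A = {-38, -36, -34, -31, -29, -24}, so |A + A| = 6. Thus K = 6/3 = 2. For comparison, the minimum possible |A + A| over all 3-element sets is 2·3 − 1 = 5 (so min K = 5/3), attained only by arithmetic progressions.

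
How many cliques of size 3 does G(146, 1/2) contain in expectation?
E[# K_3] = C(146, 3) · (1/2)^C(3, 2) = 508080 / 2^3 = 63510

For each 3-subset S of vertices (there are C(146, 3) = 508080 such S), let X_S = 1 if S induces a K_3 (all C(3, 2) = 3 edges present). Then P(X_S = 1) = (1/2)^3 = 1/8. By linearity of expectation, E[# K_3] = C(146, 3) · (1/2)^3 = 508080 / 8 = 63510.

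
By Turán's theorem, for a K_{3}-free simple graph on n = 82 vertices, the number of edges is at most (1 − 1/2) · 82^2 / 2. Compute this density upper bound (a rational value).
Turán density bound = (1/2) · 82^2/2 = 1681

Turán's theorem: ex(n, K_{r+1}) is achieved by the complete r-partite Turán graph T(n, r) with parts as balanced as possible, and is at most (1 − 1/r) · n^2/2. For r = 2, n = 82: the density bound is (1/2) · 6724/2 = 1681. Since 2 ∣ 82, the Turán graph T(82, 2) has parts of equal size 41, and its edge count e(T(82, 2)) = 1681 attains the density bound exactly.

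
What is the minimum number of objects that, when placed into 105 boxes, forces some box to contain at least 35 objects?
n = (35 − 1)·105 + 1 = 3571

By the generalised pigeonhole principle, to guarantee some box contains ≥ r objects we need more than (r − 1) · k objects total. Threshold: n = (r − 1) · k + 1. With r = 35 and k = 105: n = 34 · 105 + 1 = 3570 + 1 = 3571. For n = 3570 = 34 · 105, we can put exactly 34 objects in every box, avoiding 35 in any single one — so 3571 is tight.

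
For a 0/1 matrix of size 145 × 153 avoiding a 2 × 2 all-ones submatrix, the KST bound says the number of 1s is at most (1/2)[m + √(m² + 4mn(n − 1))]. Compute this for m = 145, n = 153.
z(145, 153; 2, 2) ≤ (1/2)[145 + √(145² + 4·145·153·152)] = (1/2)[145 + √13509505] = 1910.2639

Kővári–Sós–Turán: let r_1, ..., r_145 be the row sums and z = Σ r_i the total number of 1s. Each pair of columns can share at most one row with both entries 1 (else a 2×2 all-ones block appears), so Σ_i C(r_i, 2) ≤ C(153, 2) = 11628. By convexity Σ_i C(r_i, 2) ≥ 145·C(z/145, 2) = z(z − 145)/(2·145), giving z² − 145z − 145·153·152 ≤ 0 and hence z ≤ (1/2)[145 + √(21025 + 4·3372120)] = (1/2)[145 + √13509505] ≈ (1/2)(145 + 3675.5279) = 1910.2639.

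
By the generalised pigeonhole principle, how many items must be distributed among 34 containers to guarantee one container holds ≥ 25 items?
n = (25 − 1)·34 + 1 = 817

By the generalised pigeonhole principle, to guarantee some box contains ≥ r objects we need more than (r − 1) · k objects total. Threshold: n = (r − 1) · k + 1. With r = 25 and k = 34: n = 24 · 34 + 1 = 816 + 1 = 817. For n = 816 = 24 · 34, we can put exactly 24 objects in every box, avoiding 25 in any single one — so 817 is tight.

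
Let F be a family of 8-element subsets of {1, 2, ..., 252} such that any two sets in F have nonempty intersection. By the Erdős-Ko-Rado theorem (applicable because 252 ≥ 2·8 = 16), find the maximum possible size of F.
max |F| = C(251, 7) = 11445436661750

Erdős-Ko-Rado (1961): when n ≥ 2k, max |F| = C(n−1, k−1). The bound is attained by the star {A : i ∈ A} for any fixed i ∈ [n]. Here C(252−1, 8−1) = C(251, 7) = 11445436661750.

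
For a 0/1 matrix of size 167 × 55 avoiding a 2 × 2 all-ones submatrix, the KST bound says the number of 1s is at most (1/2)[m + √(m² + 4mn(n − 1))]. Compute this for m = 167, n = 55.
z(167, 55; 2, 2) ≤ (1/2)[167 + √(167² + 4·167·55·54)] = (1/2)[167 + √2011849] = 792.6983

Kővári–Sós–Turán: let r_1, ..., r_167 be the row sums and z = Σ r_i the total number of 1s. Each pair of columns can share at most one row with both entries 1 (else a 2×2 all-ones block appears), so Σ_i C(r_i, 2) ≤ C(55, 2) = 1485. By convexity Σ_i C(r_i, 2) ≥ 167·C(z/167, 2) = z(z − 167)/(2·167), giving z² − 167z − 167·55·54 ≤ 0 and hence z ≤ (1/2)[167 + √(27889 + 4·495990)] = (1/2)[167 + √2011849] ≈ (1/2)(167 + 1418.3966) = 792.6983.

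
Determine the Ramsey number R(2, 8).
R(2, 8) = 8

R(2, k) = k for all k ≥ 2: in a 2-colouring of K_k, either some edge is red (a red K_2) or all edges are blue (a blue K_k). And K_{7} coloured all-blue has no blue K_8, so R(2, 8) > 7. Hence R(2, 8) = 8.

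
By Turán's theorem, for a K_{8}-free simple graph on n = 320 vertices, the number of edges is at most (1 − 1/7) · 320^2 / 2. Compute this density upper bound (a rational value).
Turán density bound = (6/7) · 320^2/2 = 307200/7 ≈ 43885.7143

Turán's theorem: ex(n, K_{r+1}) is achieved by the complete r-partite Turán graph T(n, r) with parts as balanced as possible, and is at most (1 − 1/r) · n^2/2. For r = 7, n = 320: the density bound is (6/7) · 102400/2 = 307200/7 ≈ 43885.7143. The integer-valued extremum is e(T(320, 7)) = 43885, which is strictly less than the density bound 307200/7 since 7 ∤ 320 (the parts of T(320, 7) cannot all be equal).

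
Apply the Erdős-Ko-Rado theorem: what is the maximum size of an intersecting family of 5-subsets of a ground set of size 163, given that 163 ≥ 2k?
max |F| = C(162, 4) = 27646920

Erdős-Ko-Rado (1961): when n ≥ 2k, max |F| = C(n−1, k−1). The bound is attained by the star {A : i ∈ A} for any fixed i ∈ [n]. Here C(163−1, 5−1) = C(162, 4) = 27646920.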